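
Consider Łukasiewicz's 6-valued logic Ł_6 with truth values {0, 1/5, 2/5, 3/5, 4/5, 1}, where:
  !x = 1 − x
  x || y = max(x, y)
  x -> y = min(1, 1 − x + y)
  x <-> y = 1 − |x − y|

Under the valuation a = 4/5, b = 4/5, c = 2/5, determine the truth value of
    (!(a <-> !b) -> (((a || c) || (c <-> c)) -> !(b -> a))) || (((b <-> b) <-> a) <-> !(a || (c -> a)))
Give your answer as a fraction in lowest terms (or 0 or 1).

2/5

!b = !4/5 = 1/5
a <-> !b = 4/5 <-> 1/5 = 2/5
!(a <-> !b) = !2/5 = 3/5
a || c = 4/5 || 2/5 = 4/5
c <-> c = 2/5 <-> 2/5 = 1
(a || c) || (c <-> c) = 4/5 || 1 = 1
b -> a = 4/5 -> 4/5 = 1
!(b -> a) = !1 = 0
((a || c) || (c <-> c)) -> !(b -> a) = 1 -> 0 = 0
!(a <-> !b) -> (((a || c) || (c <-> c)) -> !(b -> a)) = 3/5 -> 0 = 2/5
b <-> b = 4/5 <-> 4/5 = 1
(b <-> b) <-> a = 1 <-> 4/5 = 4/5
c -> a = 2/5 -> 4/5 = 1
a || (c -> a) = 4/5 || 1 = 1
!(a || (c -> a)) = !1 = 0
((b <-> b) <-> a) <-> !(a || (c -> a)) = 4/5 <-> 0 = 1/5
(!(a <-> !b) -> (((a || c) || (c <-> c)) -> !(b -> a))) || (((b <-> b) <-> a) <-> !(a || (c -> a))) = 2/5 || 1/5 = 2/5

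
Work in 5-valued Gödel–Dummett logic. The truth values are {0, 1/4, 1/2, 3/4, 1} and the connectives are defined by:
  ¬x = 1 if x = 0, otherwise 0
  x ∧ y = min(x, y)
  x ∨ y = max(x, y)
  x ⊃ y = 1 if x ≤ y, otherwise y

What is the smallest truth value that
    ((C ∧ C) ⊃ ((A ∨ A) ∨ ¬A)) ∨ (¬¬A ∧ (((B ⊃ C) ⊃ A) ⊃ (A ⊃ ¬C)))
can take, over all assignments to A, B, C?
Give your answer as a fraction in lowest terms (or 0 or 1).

1/4

Take A = 1/4, B = 0, C = 1/2:
C ∧ C = 1/2 ∧ 1/2 = 1/2
A ∨ A = 1/4 ∨ 1/4 = 1/4
¬A = ¬1/4 = 0
(A ∨ A) ∨ ¬A = 1/4 ∨ 0 = 1/4
(C ∧ C) ⊃ ((A ∨ A) ∨ ¬A) = 1/2 ⊃ 1/4 = 1/4
¬A = ¬1/4 = 0
¬¬A = ¬0 = 1
B ⊃ C = 0 ⊃ 1/2 = 1
(B ⊃ C) ⊃ A = 1 ⊃ 1/4 = 1/4
¬C = ¬1/2 = 0
A ⊃ ¬C = 1/4 ⊃ 0 = 0
((B ⊃ C) ⊃ A) ⊃ (A ⊃ ¬C) = 1/4 ⊃ 0 = 0
¬¬A ∧ (((B ⊃ C) ⊃ A) ⊃ (A ⊃ ¬C)) = 1 ∧ 0 = 0
((C ∧ C) ⊃ ((A ∨ A) ∨ ¬A)) ∨ (¬¬A ∧ (((B ⊃ C) ⊃ A) ⊃ (A ⊃ ¬C))) = 1/4 ∨ 0 = 1/4
No assignment yields a value below 1/4, so this is the minimum.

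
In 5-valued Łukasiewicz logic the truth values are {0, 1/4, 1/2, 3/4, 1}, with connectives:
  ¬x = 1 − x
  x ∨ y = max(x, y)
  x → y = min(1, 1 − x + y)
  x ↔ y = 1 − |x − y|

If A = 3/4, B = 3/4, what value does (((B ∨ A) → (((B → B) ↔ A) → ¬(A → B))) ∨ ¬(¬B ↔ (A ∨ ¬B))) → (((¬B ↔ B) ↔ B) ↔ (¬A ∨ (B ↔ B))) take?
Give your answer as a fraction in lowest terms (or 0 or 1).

1

B ∨ A = 3/4 ∨ 3/4 = 3/4
B → B = 3/4 → 3/4 = 1
(B → B) ↔ A = 1 ↔ 3/4 = 3/4
A → B = 3/4 → 3/4 = 1
¬(A → B) = ¬1 = 0
((B → B) ↔ A) → ¬(A → B) = 3/4 → 0 = 1/4
(B ∨ A) → (((B → B) ↔ A) → ¬(A → B)) = 3/4 → 1/4 = 1/2
¬B = ¬3/4 = 1/4
¬B = ¬3/4 = 1/4
A ∨ ¬B = 3/4 ∨ 1/4 = 3/4
¬B ↔ (A ∨ ¬B) = 1/4 ↔ 3/4 = 1/2
¬(¬B ↔ (A ∨ ¬B)) = ¬1/2 = 1/2
((B ∨ A) → (((B → B) ↔ A) → ¬(A → B))) ∨ ¬(¬B ↔ (A ∨ ¬B)) = 1/2 ∨ 1/2 = 1/2
¬B = ¬3/4 = 1/4
¬B ↔ B = 1/4 ↔ 3/4 = 1/2
(¬B ↔ B) ↔ B = 1/2 ↔ 3/4 = 3/4
¬A = ¬3/4 = 1/4
B ↔ B = 3/4 ↔ 3/4 = 1
¬A ∨ (B ↔ B) = 1/4 ∨ 1 = 1
((¬B ↔ B) ↔ B) ↔ (¬A ∨ (B ↔ B)) = 3/4 ↔ 1 = 3/4
(((B ∨ A) → (((B → B) ↔ A) → ¬(A → B))) ∨ ¬(¬B ↔ (A ∨ ¬B))) → (((¬B ↔ B) ↔ B) ↔ (¬A ∨ (B ↔ B))) = 1/2 → 3/4 = 1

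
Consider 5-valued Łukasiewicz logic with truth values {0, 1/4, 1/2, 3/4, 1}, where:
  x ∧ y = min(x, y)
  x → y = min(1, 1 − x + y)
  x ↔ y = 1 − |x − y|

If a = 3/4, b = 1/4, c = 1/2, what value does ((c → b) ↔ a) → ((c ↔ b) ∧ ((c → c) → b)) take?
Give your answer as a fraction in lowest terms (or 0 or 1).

c → b = 1/2 → 1/4 = 3/4
(c → b) ↔ a = 3/4 ↔ 3/4 = 1
c ↔ b = 1/2 ↔ 1/4 = 3/4
c → c = 1/2 → 1/2 = 1
(c → c) → b = 1 → 1/4 = 1/4
(c ↔ b) ∧ ((c → c) → b) = 3/4 ∧ 1/4 = 1/4
((c → b) ↔ a) → ((c ↔ b) ∧ ((c → c) → b)) = 1 → 1/4 = 1/4

1/4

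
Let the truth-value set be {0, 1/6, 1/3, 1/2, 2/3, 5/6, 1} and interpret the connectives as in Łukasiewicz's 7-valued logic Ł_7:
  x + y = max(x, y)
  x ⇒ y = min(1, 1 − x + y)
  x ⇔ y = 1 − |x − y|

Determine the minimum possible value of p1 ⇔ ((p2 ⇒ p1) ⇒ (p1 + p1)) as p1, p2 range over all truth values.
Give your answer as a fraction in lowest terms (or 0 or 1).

0

Take p1 = 0, p2 = 1:
p2 ⇒ p1 = 1 ⇒ 0 = 0
p1 + p1 = 0 + 0 = 0
(p2 ⇒ p1) ⇒ (p1 + p1) = 0 ⇒ 0 = 1
p1 ⇔ ((p2 ⇒ p1) ⇒ (p1 + p1)) = 0 ⇔ 1 = 0
No assignment yields a value below 0, so this is the minimum.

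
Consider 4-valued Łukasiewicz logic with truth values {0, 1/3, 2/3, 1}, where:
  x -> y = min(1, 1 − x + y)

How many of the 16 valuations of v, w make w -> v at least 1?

v = 0, w = 0 ↦ 1  ≥
v = 0, w = 1/3 ↦ 2/3  <
v = 0, w = 2/3 ↦ 1/3  <
v = 0, w = 1 ↦ 0  <
v = 1/3, w = 0 ↦ 1  ≥
v = 1/3, w = 1/3 ↦ 1  ≥
v = 1/3, w = 2/3 ↦ 2/3  <
v = 1/3, w = 1 ↦ 1/3  <
v = 2/3, w = 0 ↦ 1  ≥
v = 2/3, w = 1/3 ↦ 1  ≥
v = 2/3, w = 2/3 ↦ 1  ≥
v = 2/3, w = 1 ↦ 2/3  <
v = 1, w = 0 ↦ 1  ≥
v = 1, w = 1/3 ↦ 1  ≥
v = 1, w = 2/3 ↦ 1  ≥
v = 1, w = 1 ↦ 1  ≥
So 10 of the 16 assignments meet the threshold.

10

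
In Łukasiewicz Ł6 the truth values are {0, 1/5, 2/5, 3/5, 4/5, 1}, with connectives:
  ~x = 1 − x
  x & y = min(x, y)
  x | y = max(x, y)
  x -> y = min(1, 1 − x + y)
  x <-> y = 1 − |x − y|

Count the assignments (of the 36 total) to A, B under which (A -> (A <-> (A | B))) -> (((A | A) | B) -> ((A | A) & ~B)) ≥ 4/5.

value 1: 12 assignments (counts)
value 4/5: 6 assignments (counts)
value 3/5: 4 assignments
value 2/5: 6 assignments
value 1/5: 2 assignments
value 0: 6 assignments
So 18 of the 36 assignments meet the threshold.

18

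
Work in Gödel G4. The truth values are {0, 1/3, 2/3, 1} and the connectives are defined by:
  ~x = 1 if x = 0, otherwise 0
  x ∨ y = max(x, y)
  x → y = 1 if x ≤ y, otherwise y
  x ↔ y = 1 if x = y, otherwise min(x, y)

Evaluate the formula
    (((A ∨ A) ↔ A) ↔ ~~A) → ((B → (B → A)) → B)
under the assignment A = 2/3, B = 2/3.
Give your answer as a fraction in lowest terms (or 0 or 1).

2/3

A ∨ A = 2/3 ∨ 2/3 = 2/3
(A ∨ A) ↔ A = 2/3 ↔ 2/3 = 1
~A = ~2/3 = 0
~~A = ~0 = 1
((A ∨ A) ↔ A) ↔ ~~A = 1 ↔ 1 = 1
B → A = 2/3 → 2/3 = 1
B → (B → A) = 2/3 → 1 = 1
(B → (B → A)) → B = 1 → 2/3 = 2/3
(((A ∨ A) ↔ A) ↔ ~~A) → ((B → (B → A)) → B) = 1 → 2/3 = 2/3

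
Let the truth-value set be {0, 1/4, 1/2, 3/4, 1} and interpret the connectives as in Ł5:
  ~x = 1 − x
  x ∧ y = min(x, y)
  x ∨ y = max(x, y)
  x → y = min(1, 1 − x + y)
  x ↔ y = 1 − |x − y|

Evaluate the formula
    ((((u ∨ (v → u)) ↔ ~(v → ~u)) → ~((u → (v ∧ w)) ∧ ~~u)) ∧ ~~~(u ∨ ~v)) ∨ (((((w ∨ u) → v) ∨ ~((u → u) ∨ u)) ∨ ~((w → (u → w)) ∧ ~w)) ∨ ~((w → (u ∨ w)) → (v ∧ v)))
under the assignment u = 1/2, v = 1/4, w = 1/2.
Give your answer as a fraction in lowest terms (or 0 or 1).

3/4

v → u = 1/4 → 1/2 = 1
u ∨ (v → u) = 1/2 ∨ 1 = 1
~u = ~1/2 = 1/2
v → ~u = 1/4 → 1/2 = 1
~(v → ~u) = ~1 = 0
(u ∨ (v → u)) ↔ ~(v → ~u) = 1 ↔ 0 = 0
v ∧ w = 1/4 ∧ 1/2 = 1/4
u → (v ∧ w) = 1/2 → 1/4 = 3/4
~u = ~1/2 = 1/2
~~u = ~1/2 = 1/2
(u → (v ∧ w)) ∧ ~~u = 3/4 ∧ 1/2 = 1/2
~((u → (v ∧ w)) ∧ ~~u) = ~1/2 = 1/2
((u ∨ (v → u)) ↔ ~(v → ~u)) → ~((u → (v ∧ w)) ∧ ~~u) = 0 → 1/2 = 1
~v = ~1/4 = 3/4
u ∨ ~v = 1/2 ∨ 3/4 = 3/4
~(u ∨ ~v) = ~3/4 = 1/4
~~(u ∨ ~v) = ~1/4 = 3/4
~~~(u ∨ ~v) = ~3/4 = 1/4
(((u ∨ (v → u)) ↔ ~(v → ~u)) → ~((u → (v ∧ w)) ∧ ~~u)) ∧ ~~~(u ∨ ~v) = 1 ∧ 1/4 = 1/4
w ∨ u = 1/2 ∨ 1/2 = 1/2
(w ∨ u) → v = 1/2 → 1/4 = 3/4
u → u = 1/2 → 1/2 = 1
(u → u) ∨ u = 1 ∨ 1/2 = 1
~((u → u) ∨ u) = ~1 = 0
((w ∨ u) → v) ∨ ~((u → u) ∨ u) = 3/4 ∨ 0 = 3/4
u → w = 1/2 → 1/2 = 1
w → (u → w) = 1/2 → 1 = 1
~w = ~1/2 = 1/2
(w → (u → w)) ∧ ~w = 1 ∧ 1/2 = 1/2
~((w → (u → w)) ∧ ~w) = ~1/2 = 1/2
(((w ∨ u) → v) ∨ ~((u → u) ∨ u)) ∨ ~((w → (u → w)) ∧ ~w) = 3/4 ∨ 1/2 = 3/4
u ∨ w = 1/2 ∨ 1/2 = 1/2
w → (u ∨ w) = 1/2 → 1/2 = 1
v ∧ v = 1/4 ∧ 1/4 = 1/4
(w → (u ∨ w)) → (v ∧ v) = 1 → 1/4 = 1/4
~((w → (u ∨ w)) → (v ∧ v)) = ~1/4 = 3/4
((((w ∨ u) → v) ∨ ~((u → u) ∨ u)) ∨ ~((w → (u → w)) ∧ ~w)) ∨ ~((w → (u ∨ w)) → (v ∧ v)) = 3/4 ∨ 3/4 = 3/4
((((u ∨ (v → u)) ↔ ~(v → ~u)) → ~((u → (v ∧ w)) ∧ ~~u)) ∧ ~~~(u ∨ ~v)) ∨ (((((w ∨ u) → v) ∨ ~((u → u) ∨ u)) ∨ ~((w → (u → w)) ∧ ~w)) ∨ ~((w → (u ∨ w)) → (v ∧ v))) = 1/4 ∨ 3/4 = 3/4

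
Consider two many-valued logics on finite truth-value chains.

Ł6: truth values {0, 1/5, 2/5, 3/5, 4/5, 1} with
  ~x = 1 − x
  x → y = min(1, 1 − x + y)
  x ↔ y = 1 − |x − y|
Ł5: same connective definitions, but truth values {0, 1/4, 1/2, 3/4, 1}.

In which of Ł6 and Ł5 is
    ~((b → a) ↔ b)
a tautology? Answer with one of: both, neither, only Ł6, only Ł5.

In Ł6: at a = 0, b = 1/5 the value is 3/5 — not a tautology.
In Ł5: at a = 0, b = 1/4 the value is 1/2 — not a tautology.

neither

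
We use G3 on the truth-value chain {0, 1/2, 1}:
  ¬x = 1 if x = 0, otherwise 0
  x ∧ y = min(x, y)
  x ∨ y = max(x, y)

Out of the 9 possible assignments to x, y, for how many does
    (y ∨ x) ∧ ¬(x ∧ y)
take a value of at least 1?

2

x = 0, y = 0 ↦ 0  <
x = 0, y = 1/2 ↦ 1/2  <
x = 0, y = 1 ↦ 1  ≥
x = 1/2, y = 0 ↦ 1/2  <
x = 1/2, y = 1/2 ↦ 0  <
x = 1/2, y = 1 ↦ 0  <
x = 1, y = 0 ↦ 1  ≥
x = 1, y = 1/2 ↦ 0  <
x = 1, y = 1 ↦ 0  <
So 2 of the 9 assignments meet the threshold.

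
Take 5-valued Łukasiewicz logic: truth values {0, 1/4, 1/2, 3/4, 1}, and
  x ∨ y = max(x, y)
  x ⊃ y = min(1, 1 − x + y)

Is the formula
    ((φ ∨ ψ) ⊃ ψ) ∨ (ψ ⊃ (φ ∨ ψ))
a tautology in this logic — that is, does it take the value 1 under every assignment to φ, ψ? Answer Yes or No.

Yes

At φ = 3/4, ψ = 0, for instance:
φ ∨ ψ = 3/4 ∨ 0 = 3/4
(φ ∨ ψ) ⊃ ψ = 3/4 ⊃ 0 = 1/4
ψ ⊃ (φ ∨ ψ) = 0 ⊃ 3/4 = 1
((φ ∨ ψ) ⊃ ψ) ∨ (ψ ⊃ (φ ∨ ψ)) = 1/4 ∨ 1 = 1
and checking the remaining 24 assignments likewise gives ≥ 1 in every case.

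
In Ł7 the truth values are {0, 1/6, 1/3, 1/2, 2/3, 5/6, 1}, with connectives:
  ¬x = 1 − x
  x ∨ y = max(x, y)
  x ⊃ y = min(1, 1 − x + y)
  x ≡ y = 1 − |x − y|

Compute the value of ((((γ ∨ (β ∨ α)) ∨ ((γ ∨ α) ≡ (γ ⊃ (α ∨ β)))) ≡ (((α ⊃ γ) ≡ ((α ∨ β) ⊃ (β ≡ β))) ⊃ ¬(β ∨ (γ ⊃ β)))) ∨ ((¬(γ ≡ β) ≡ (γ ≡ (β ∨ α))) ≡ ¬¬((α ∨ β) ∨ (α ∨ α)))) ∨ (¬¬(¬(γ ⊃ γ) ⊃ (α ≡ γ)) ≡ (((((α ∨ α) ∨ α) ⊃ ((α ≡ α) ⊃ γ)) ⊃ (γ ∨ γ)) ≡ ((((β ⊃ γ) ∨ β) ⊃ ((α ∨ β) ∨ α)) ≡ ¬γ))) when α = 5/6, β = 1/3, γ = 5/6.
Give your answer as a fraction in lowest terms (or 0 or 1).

β ∨ α = 1/3 ∨ 5/6 = 5/6
γ ∨ (β ∨ α) = 5/6 ∨ 5/6 = 5/6
γ ∨ α = 5/6 ∨ 5/6 = 5/6
α ∨ β = 5/6 ∨ 1/3 = 5/6
γ ⊃ (α ∨ β) = 5/6 ⊃ 5/6 = 1
(γ ∨ α) ≡ (γ ⊃ (α ∨ β)) = 5/6 ≡ 1 = 5/6
(γ ∨ (β ∨ α)) ∨ ((γ ∨ α) ≡ (γ ⊃ (α ∨ β))) = 5/6 ∨ 5/6 = 5/6
α ⊃ γ = 5/6 ⊃ 5/6 = 1
α ∨ β = 5/6 ∨ 1/3 = 5/6
β ≡ β = 1/3 ≡ 1/3 = 1
(α ∨ β) ⊃ (β ≡ β) = 5/6 ⊃ 1 = 1
(α ⊃ γ) ≡ ((α ∨ β) ⊃ (β ≡ β)) = 1 ≡ 1 = 1
γ ⊃ β = 5/6 ⊃ 1/3 = 1/2
β ∨ (γ ⊃ β) = 1/3 ∨ 1/2 = 1/2
¬(β ∨ (γ ⊃ β)) = ¬1/2 = 1/2
((α ⊃ γ) ≡ ((α ∨ β) ⊃ (β ≡ β))) ⊃ ¬(β ∨ (γ ⊃ β)) = 1 ⊃ 1/2 = 1/2
((γ ∨ (β ∨ α)) ∨ ((γ ∨ α) ≡ (γ ⊃ (α ∨ β)))) ≡ (((α ⊃ γ) ≡ ((α ∨ β) ⊃ (β ≡ β))) ⊃ ¬(β ∨ (γ ⊃ β))) = 5/6 ≡ 1/2 = 2/3
γ ≡ β = 5/6 ≡ 1/3 = 1/2
¬(γ ≡ β) = ¬1/2 = 1/2
β ∨ α = 1/3 ∨ 5/6 = 5/6
γ ≡ (β ∨ α) = 5/6 ≡ 5/6 = 1
¬(γ ≡ β) ≡ (γ ≡ (β ∨ α)) = 1/2 ≡ 1 = 1/2
α ∨ β = 5/6 ∨ 1/3 = 5/6
α ∨ α = 5/6 ∨ 5/6 = 5/6
(α ∨ β) ∨ (α ∨ α) = 5/6 ∨ 5/6 = 5/6
¬((α ∨ β) ∨ (α ∨ α)) = ¬5/6 = 1/6
¬¬((α ∨ β) ∨ (α ∨ α)) = ¬1/6 = 5/6
(¬(γ ≡ β) ≡ (γ ≡ (β ∨ α))) ≡ ¬¬((α ∨ β) ∨ (α ∨ α)) = 1/2 ≡ 5/6 = 2/3
(((γ ∨ (β ∨ α)) ∨ ((γ ∨ α) ≡ (γ ⊃ (α ∨ β)))) ≡ (((α ⊃ γ) ≡ ((α ∨ β) ⊃ (β ≡ β))) ⊃ ¬(β ∨ (γ ⊃ β)))) ∨ ((¬(γ ≡ β) ≡ (γ ≡ (β ∨ α))) ≡ ¬¬((α ∨ β) ∨ (α ∨ α))) = 2/3 ∨ 2/3 = 2/3
γ ⊃ γ = 5/6 ⊃ 5/6 = 1
¬(γ ⊃ γ) = ¬1 = 0
α ≡ γ = 5/6 ≡ 5/6 = 1
¬(γ ⊃ γ) ⊃ (α ≡ γ) = 0 ⊃ 1 = 1
¬(¬(γ ⊃ γ) ⊃ (α ≡ γ)) = ¬1 = 0
¬¬(¬(γ ⊃ γ) ⊃ (α ≡ γ)) = ¬0 = 1
α ∨ α = 5/6 ∨ 5/6 = 5/6
(α ∨ α) ∨ α = 5/6 ∨ 5/6 = 5/6
α ≡ α = 5/6 ≡ 5/6 = 1
(α ≡ α) ⊃ γ = 1 ⊃ 5/6 = 5/6
((α ∨ α) ∨ α) ⊃ ((α ≡ α) ⊃ γ) = 5/6 ⊃ 5/6 = 1
γ ∨ γ = 5/6 ∨ 5/6 = 5/6
(((α ∨ α) ∨ α) ⊃ ((α ≡ α) ⊃ γ)) ⊃ (γ ∨ γ) = 1 ⊃ 5/6 = 5/6
β ⊃ γ = 1/3 ⊃ 5/6 = 1
(β ⊃ γ) ∨ β = 1 ∨ 1/3 = 1
α ∨ β = 5/6 ∨ 1/3 = 5/6
(α ∨ β) ∨ α = 5/6 ∨ 5/6 = 5/6
((β ⊃ γ) ∨ β) ⊃ ((α ∨ β) ∨ α) = 1 ⊃ 5/6 = 5/6
¬γ = ¬5/6 = 1/6
(((β ⊃ γ) ∨ β) ⊃ ((α ∨ β) ∨ α)) ≡ ¬γ = 5/6 ≡ 1/6 = 1/3
((((α ∨ α) ∨ α) ⊃ ((α ≡ α) ⊃ γ)) ⊃ (γ ∨ γ)) ≡ ((((β ⊃ γ) ∨ β) ⊃ ((α ∨ β) ∨ α)) ≡ ¬γ) = 5/6 ≡ 1/3 = 1/2
¬¬(¬(γ ⊃ γ) ⊃ (α ≡ γ)) ≡ (((((α ∨ α) ∨ α) ⊃ ((α ≡ α) ⊃ γ)) ⊃ (γ ∨ γ)) ≡ ((((β ⊃ γ) ∨ β) ⊃ ((α ∨ β) ∨ α)) ≡ ¬γ)) = 1 ≡ 1/2 = 1/2
((((γ ∨ (β ∨ α)) ∨ ((γ ∨ α) ≡ (γ ⊃ (α ∨ β)))) ≡ (((α ⊃ γ) ≡ ((α ∨ β) ⊃ (β ≡ β))) ⊃ ¬(β ∨ (γ ⊃ β)))) ∨ ((¬(γ ≡ β) ≡ (γ ≡ (β ∨ α))) ≡ ¬¬((α ∨ β) ∨ (α ∨ α)))) ∨ (¬¬(¬(γ ⊃ γ) ⊃ (α ≡ γ)) ≡ (((((α ∨ α) ∨ α) ⊃ ((α ≡ α) ⊃ γ)) ⊃ (γ ∨ γ)) ≡ ((((β ⊃ γ) ∨ β) ⊃ ((α ∨ β) ∨ α)) ≡ ¬γ))) = 2/3 ∨ 1/2 = 2/3

2/3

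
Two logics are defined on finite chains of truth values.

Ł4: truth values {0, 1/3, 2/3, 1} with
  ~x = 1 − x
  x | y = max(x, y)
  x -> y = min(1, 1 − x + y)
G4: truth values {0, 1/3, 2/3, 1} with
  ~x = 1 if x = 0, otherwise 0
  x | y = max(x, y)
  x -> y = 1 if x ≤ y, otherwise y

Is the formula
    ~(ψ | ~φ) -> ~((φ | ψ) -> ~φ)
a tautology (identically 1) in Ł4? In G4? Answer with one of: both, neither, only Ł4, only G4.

In Ł4: at φ = 1/3, ψ = 0 the value is 2/3 — not a tautology.
In G4: every assignment gives 1 — tautology.

only G4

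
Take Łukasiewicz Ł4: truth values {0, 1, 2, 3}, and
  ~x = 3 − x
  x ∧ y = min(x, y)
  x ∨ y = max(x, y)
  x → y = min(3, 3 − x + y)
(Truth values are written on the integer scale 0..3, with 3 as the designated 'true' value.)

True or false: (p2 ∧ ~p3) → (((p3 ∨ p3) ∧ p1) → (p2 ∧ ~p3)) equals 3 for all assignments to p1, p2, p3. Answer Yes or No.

At p1 = 0, p2 = 1, p3 = 0, for instance:
~p3 = ~0 = 3
p2 ∧ ~p3 = 1 ∧ 3 = 1
p3 ∨ p3 = 0 ∨ 0 = 0
(p3 ∨ p3) ∧ p1 = 0 ∧ 0 = 0
((p3 ∨ p3) ∧ p1) → (p2 ∧ ~p3) = 0 → 1 = 3
(p2 ∧ ~p3) → (((p3 ∨ p3) ∧ p1) → (p2 ∧ ~p3)) = 1 → 3 = 3
and checking the remaining 63 assignments likewise gives ≥ 3 in every case.

Yes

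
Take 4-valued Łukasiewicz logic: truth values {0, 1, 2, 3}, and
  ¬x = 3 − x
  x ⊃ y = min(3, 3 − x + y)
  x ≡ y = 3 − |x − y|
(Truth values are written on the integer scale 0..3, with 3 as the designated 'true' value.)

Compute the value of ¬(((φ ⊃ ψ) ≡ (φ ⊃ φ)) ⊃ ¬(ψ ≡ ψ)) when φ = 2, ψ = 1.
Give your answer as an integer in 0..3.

φ ⊃ ψ = 2 ⊃ 1 = 2
φ ⊃ φ = 2 ⊃ 2 = 3
(φ ⊃ ψ) ≡ (φ ⊃ φ) = 2 ≡ 3 = 2
ψ ≡ ψ = 1 ≡ 1 = 3
¬(ψ ≡ ψ) = ¬3 = 0
((φ ⊃ ψ) ≡ (φ ⊃ φ)) ⊃ ¬(ψ ≡ ψ) = 2 ⊃ 0 = 1
¬(((φ ⊃ ψ) ≡ (φ ⊃ φ)) ⊃ ¬(ψ ≡ ψ)) = ¬1 = 2

2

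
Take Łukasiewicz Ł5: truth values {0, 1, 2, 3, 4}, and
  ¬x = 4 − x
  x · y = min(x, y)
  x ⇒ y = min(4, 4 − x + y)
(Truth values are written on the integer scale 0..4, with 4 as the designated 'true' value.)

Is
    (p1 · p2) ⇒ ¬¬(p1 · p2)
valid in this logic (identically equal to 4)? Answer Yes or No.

At p1 = 0, p2 = 2, for instance:
p1 · p2 = 0 · 2 = 0
¬(p1 · p2) = ¬0 = 4
¬¬(p1 · p2) = ¬4 = 0
(p1 · p2) ⇒ ¬¬(p1 · p2) = 0 ⇒ 0 = 4
and checking the remaining 24 assignments likewise gives ≥ 4 in every case.

Yes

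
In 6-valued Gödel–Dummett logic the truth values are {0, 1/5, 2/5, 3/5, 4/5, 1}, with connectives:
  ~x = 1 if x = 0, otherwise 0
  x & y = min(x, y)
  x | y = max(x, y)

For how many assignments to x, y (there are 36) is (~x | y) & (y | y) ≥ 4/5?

12

value 1: 6 assignments (counts)
value 4/5: 6 assignments (counts)
value 3/5: 6 assignments
value 2/5: 6 assignments
value 1/5: 6 assignments
value 0: 6 assignments
So 12 of the 36 assignments meet the threshold.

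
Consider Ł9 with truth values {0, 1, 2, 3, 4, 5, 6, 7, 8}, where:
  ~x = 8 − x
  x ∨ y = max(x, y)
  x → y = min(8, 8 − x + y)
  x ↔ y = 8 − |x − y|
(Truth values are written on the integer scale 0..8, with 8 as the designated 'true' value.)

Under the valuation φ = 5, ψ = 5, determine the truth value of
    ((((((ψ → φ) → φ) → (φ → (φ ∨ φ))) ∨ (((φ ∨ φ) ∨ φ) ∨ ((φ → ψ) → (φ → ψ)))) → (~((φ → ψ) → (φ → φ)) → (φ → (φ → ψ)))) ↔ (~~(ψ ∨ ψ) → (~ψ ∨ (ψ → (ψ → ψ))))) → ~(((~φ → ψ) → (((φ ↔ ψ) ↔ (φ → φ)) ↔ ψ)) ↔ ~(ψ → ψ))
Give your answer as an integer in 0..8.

5

ψ → φ = 5 → 5 = 8
(ψ → φ) → φ = 8 → 5 = 5
φ ∨ φ = 5 ∨ 5 = 5
φ → (φ ∨ φ) = 5 → 5 = 8
((ψ → φ) → φ) → (φ → (φ ∨ φ)) = 5 → 8 = 8
φ ∨ φ = 5 ∨ 5 = 5
(φ ∨ φ) ∨ φ = 5 ∨ 5 = 5
φ → ψ = 5 → 5 = 8
φ → ψ = 5 → 5 = 8
(φ → ψ) → (φ → ψ) = 8 → 8 = 8
((φ ∨ φ) ∨ φ) ∨ ((φ → ψ) → (φ → ψ)) = 5 ∨ 8 = 8
(((ψ → φ) → φ) → (φ → (φ ∨ φ))) ∨ (((φ ∨ φ) ∨ φ) ∨ ((φ → ψ) → (φ → ψ))) = 8 ∨ 8 = 8
φ → ψ = 5 → 5 = 8
φ → φ = 5 → 5 = 8
(φ → ψ) → (φ → φ) = 8 → 8 = 8
~((φ → ψ) → (φ → φ)) = ~8 = 0
φ → ψ = 5 → 5 = 8
φ → (φ → ψ) = 5 → 8 = 8
~((φ → ψ) → (φ → φ)) → (φ → (φ → ψ)) = 0 → 8 = 8
((((ψ → φ) → φ) → (φ → (φ ∨ φ))) ∨ (((φ ∨ φ) ∨ φ) ∨ ((φ → ψ) → (φ → ψ)))) → (~((φ → ψ) → (φ → φ)) → (φ → (φ → ψ))) = 8 → 8 = 8
ψ ∨ ψ = 5 ∨ 5 = 5
~(ψ ∨ ψ) = ~5 = 3
~~(ψ ∨ ψ) = ~3 = 5
~ψ = ~5 = 3
ψ → ψ = 5 → 5 = 8
ψ → (ψ → ψ) = 5 → 8 = 8
~ψ ∨ (ψ → (ψ → ψ)) = 3 ∨ 8 = 8
~~(ψ ∨ ψ) → (~ψ ∨ (ψ → (ψ → ψ))) = 5 → 8 = 8
(((((ψ → φ) → φ) → (φ → (φ ∨ φ))) ∨ (((φ ∨ φ) ∨ φ) ∨ ((φ → ψ) → (φ → ψ)))) → (~((φ → ψ) → (φ → φ)) → (φ → (φ → ψ)))) ↔ (~~(ψ ∨ ψ) → (~ψ ∨ (ψ → (ψ → ψ)))) = 8 ↔ 8 = 8
~φ = ~5 = 3
~φ → ψ = 3 → 5 = 8
φ ↔ ψ = 5 ↔ 5 = 8
φ → φ = 5 → 5 = 8
(φ ↔ ψ) ↔ (φ → φ) = 8 ↔ 8 = 8
((φ ↔ ψ) ↔ (φ → φ)) ↔ ψ = 8 ↔ 5 = 5
(~φ → ψ) → (((φ ↔ ψ) ↔ (φ → φ)) ↔ ψ) = 8 → 5 = 5
ψ → ψ = 5 → 5 = 8
~(ψ → ψ) = ~8 = 0
((~φ → ψ) → (((φ ↔ ψ) ↔ (φ → φ)) ↔ ψ)) ↔ ~(ψ → ψ) = 5 ↔ 0 = 3
~(((~φ → ψ) → (((φ ↔ ψ) ↔ (φ → φ)) ↔ ψ)) ↔ ~(ψ → ψ)) = ~3 = 5
((((((ψ → φ) → φ) → (φ → (φ ∨ φ))) ∨ (((φ ∨ φ) ∨ φ) ∨ ((φ → ψ) → (φ → ψ)))) → (~((φ → ψ) → (φ → φ)) → (φ → (φ → ψ)))) ↔ (~~(ψ ∨ ψ) → (~ψ ∨ (ψ → (ψ → ψ))))) → ~(((~φ → ψ) → (((φ ↔ ψ) ↔ (φ → φ)) ↔ ψ)) ↔ ~(ψ → ψ)) = 8 → 5 = 5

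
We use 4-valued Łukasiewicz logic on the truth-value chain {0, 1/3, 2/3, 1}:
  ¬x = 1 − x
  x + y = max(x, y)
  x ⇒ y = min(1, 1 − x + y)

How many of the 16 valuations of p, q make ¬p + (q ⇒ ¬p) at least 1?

p = 0, q = 0 ↦ 1  ≥
p = 0, q = 1/3 ↦ 1  ≥
p = 0, q = 2/3 ↦ 1  ≥
p = 0, q = 1 ↦ 1  ≥
p = 1/3, q = 0 ↦ 1  ≥
p = 1/3, q = 1/3 ↦ 1  ≥
p = 1/3, q = 2/3 ↦ 1  ≥
p = 1/3, q = 1 ↦ 2/3  <
p = 2/3, q = 0 ↦ 1  ≥
p = 2/3, q = 1/3 ↦ 1  ≥
p = 2/3, q = 2/3 ↦ 2/3  <
p = 2/3, q = 1 ↦ 1/3  <
p = 1, q = 0 ↦ 1  ≥
p = 1, q = 1/3 ↦ 2/3  <
p = 1, q = 2/3 ↦ 1/3  <
p = 1, q = 1 ↦ 0  <
So 10 of the 16 assignments meet the threshold.

10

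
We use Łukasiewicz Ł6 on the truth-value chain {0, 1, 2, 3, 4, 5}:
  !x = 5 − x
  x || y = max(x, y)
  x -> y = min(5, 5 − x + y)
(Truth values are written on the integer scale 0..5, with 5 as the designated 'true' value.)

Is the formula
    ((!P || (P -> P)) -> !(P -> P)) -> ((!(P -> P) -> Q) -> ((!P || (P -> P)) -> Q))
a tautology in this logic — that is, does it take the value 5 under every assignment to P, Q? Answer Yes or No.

Yes

At P = 5, Q = 3, for instance:
!P = !5 = 0
P -> P = 5 -> 5 = 5
!P || (P -> P) = 0 || 5 = 5
P -> P = 5 -> 5 = 5
!(P -> P) = !5 = 0
(!P || (P -> P)) -> !(P -> P) = 5 -> 0 = 0
!(P -> P) -> Q = 0 -> 3 = 5
(!P || (P -> P)) -> Q = 5 -> 3 = 3
(!(P -> P) -> Q) -> ((!P || (P -> P)) -> Q) = 5 -> 3 = 3
((!P || (P -> P)) -> !(P -> P)) -> ((!(P -> P) -> Q) -> ((!P || (P -> P)) -> Q)) = 0 -> 3 = 5
and checking the remaining 35 assignments likewise gives ≥ 5 in every case.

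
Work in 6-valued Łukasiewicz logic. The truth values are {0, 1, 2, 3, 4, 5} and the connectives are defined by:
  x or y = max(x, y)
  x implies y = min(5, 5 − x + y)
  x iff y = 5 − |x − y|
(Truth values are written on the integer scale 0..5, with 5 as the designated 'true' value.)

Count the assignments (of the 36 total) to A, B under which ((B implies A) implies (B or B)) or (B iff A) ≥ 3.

value 5: 17 assignments (counts)
value 4: 9 assignments (counts)
value 3: 4 assignments (counts)
value 2: 3 assignments
value 1: 2 assignments
value 0: 1 assignment
So 30 of the 36 assignments meet the threshold.

30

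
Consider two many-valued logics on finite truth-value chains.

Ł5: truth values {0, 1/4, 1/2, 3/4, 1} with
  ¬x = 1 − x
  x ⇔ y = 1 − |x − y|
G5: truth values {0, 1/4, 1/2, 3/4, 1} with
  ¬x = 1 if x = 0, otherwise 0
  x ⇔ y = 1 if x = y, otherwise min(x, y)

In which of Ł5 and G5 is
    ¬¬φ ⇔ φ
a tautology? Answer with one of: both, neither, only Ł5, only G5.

In Ł5: every assignment gives 1 — tautology.
In G5: at φ = 1/4 the value is 1/4 — not a tautology.

only Ł5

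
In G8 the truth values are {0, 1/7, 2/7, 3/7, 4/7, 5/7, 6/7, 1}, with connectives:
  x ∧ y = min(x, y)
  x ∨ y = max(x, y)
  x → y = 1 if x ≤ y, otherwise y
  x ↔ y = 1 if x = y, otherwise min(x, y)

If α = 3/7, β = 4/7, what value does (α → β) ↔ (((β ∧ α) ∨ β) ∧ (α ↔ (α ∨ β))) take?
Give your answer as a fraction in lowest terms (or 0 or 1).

α → β = 3/7 → 4/7 = 1
β ∧ α = 4/7 ∧ 3/7 = 3/7
(β ∧ α) ∨ β = 3/7 ∨ 4/7 = 4/7
α ∨ β = 3/7 ∨ 4/7 = 4/7
α ↔ (α ∨ β) = 3/7 ↔ 4/7 = 3/7
((β ∧ α) ∨ β) ∧ (α ↔ (α ∨ β)) = 4/7 ∧ 3/7 = 3/7
(α → β) ↔ (((β ∧ α) ∨ β) ∧ (α ↔ (α ∨ β))) = 1 ↔ 3/7 = 3/7

3/7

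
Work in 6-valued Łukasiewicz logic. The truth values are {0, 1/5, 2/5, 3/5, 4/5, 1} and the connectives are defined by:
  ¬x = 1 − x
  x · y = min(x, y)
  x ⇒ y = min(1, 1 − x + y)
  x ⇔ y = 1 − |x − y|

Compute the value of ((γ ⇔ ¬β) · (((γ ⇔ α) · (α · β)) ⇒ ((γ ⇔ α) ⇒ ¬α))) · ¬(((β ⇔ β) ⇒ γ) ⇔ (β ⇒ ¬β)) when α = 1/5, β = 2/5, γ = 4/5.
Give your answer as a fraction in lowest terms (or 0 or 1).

¬β = ¬2/5 = 3/5
γ ⇔ ¬β = 4/5 ⇔ 3/5 = 4/5
γ ⇔ α = 4/5 ⇔ 1/5 = 2/5
α · β = 1/5 · 2/5 = 1/5
(γ ⇔ α) · (α · β) = 2/5 · 1/5 = 1/5
γ ⇔ α = 4/5 ⇔ 1/5 = 2/5
¬α = ¬1/5 = 4/5
(γ ⇔ α) ⇒ ¬α = 2/5 ⇒ 4/5 = 1
((γ ⇔ α) · (α · β)) ⇒ ((γ ⇔ α) ⇒ ¬α) = 1/5 ⇒ 1 = 1
(γ ⇔ ¬β) · (((γ ⇔ α) · (α · β)) ⇒ ((γ ⇔ α) ⇒ ¬α)) = 4/5 · 1 = 4/5
β ⇔ β = 2/5 ⇔ 2/5 = 1
(β ⇔ β) ⇒ γ = 1 ⇒ 4/5 = 4/5
¬β = ¬2/5 = 3/5
β ⇒ ¬β = 2/5 ⇒ 3/5 = 1
((β ⇔ β) ⇒ γ) ⇔ (β ⇒ ¬β) = 4/5 ⇔ 1 = 4/5
¬(((β ⇔ β) ⇒ γ) ⇔ (β ⇒ ¬β)) = ¬4/5 = 1/5
((γ ⇔ ¬β) · (((γ ⇔ α) · (α · β)) ⇒ ((γ ⇔ α) ⇒ ¬α))) · ¬(((β ⇔ β) ⇒ γ) ⇔ (β ⇒ ¬β)) = 4/5 · 1/5 = 1/5

1/5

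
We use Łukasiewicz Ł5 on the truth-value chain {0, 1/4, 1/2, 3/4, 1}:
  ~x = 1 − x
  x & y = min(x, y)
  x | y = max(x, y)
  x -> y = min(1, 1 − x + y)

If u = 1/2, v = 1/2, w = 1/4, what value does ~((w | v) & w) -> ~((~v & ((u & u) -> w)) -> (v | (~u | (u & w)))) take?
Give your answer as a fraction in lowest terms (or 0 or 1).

w | v = 1/4 | 1/2 = 1/2
(w | v) & w = 1/2 & 1/4 = 1/4
~((w | v) & w) = ~1/4 = 3/4
~v = ~1/2 = 1/2
u & u = 1/2 & 1/2 = 1/2
(u & u) -> w = 1/2 -> 1/4 = 3/4
~v & ((u & u) -> w) = 1/2 & 3/4 = 1/2
~u = ~1/2 = 1/2
u & w = 1/2 & 1/4 = 1/4
~u | (u & w) = 1/2 | 1/4 = 1/2
v | (~u | (u & w)) = 1/2 | 1/2 = 1/2
(~v & ((u & u) -> w)) -> (v | (~u | (u & w))) = 1/2 -> 1/2 = 1
~((~v & ((u & u) -> w)) -> (v | (~u | (u & w)))) = ~1 = 0
~((w | v) & w) -> ~((~v & ((u & u) -> w)) -> (v | (~u | (u & w)))) = 3/4 -> 0 = 1/4

1/4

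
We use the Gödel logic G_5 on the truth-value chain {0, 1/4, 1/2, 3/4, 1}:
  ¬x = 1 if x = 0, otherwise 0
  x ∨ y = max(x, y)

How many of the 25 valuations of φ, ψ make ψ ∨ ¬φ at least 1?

value 1: 9 assignments (counts)
value 3/4: 4 assignments
value 1/2: 4 assignments
value 1/4: 4 assignments
value 0: 4 assignments
So 9 of the 25 assignments meet the threshold.

9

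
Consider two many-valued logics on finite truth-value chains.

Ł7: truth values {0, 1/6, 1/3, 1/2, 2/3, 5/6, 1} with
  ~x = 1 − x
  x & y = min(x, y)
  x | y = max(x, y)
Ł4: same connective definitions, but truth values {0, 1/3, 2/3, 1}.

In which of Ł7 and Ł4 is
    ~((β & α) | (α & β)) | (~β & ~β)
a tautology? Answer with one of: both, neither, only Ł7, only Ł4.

neither

In Ł7: at α = 1/6, β = 1/6 the value is 5/6 — not a tautology.
In Ł4: at α = 1/3, β = 1/3 the value is 2/3 — not a tautology.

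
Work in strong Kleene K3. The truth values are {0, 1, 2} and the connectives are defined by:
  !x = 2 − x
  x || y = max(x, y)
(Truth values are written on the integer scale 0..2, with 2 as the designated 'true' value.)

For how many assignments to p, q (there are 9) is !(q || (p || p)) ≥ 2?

p = 0, q = 0 ↦ 2  ≥
p = 0, q = 1 ↦ 1  <
p = 0, q = 2 ↦ 0  <
p = 1, q = 0 ↦ 1  <
p = 1, q = 1 ↦ 1  <
p = 1, q = 2 ↦ 0  <
p = 2, q = 0 ↦ 0  <
p = 2, q = 1 ↦ 0  <
p = 2, q = 2 ↦ 0  <
So 1 of the 9 assignments meets the threshold.

1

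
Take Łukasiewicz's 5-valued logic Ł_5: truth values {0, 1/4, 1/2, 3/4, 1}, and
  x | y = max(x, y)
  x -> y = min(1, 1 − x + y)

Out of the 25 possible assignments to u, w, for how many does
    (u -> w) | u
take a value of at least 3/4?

24

value 1: 19 assignments (counts)
value 3/4: 5 assignments (counts)
value 1/2: 1 assignment
So 24 of the 25 assignments meet the threshold.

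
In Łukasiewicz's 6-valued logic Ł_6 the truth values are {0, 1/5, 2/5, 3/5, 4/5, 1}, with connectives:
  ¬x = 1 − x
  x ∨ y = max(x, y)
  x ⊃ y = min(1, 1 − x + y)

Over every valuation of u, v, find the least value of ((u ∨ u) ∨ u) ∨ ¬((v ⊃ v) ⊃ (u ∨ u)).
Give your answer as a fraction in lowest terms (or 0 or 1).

3/5

Take u = 2/5, v = 0:
u ∨ u = 2/5 ∨ 2/5 = 2/5
(u ∨ u) ∨ u = 2/5 ∨ 2/5 = 2/5
v ⊃ v = 0 ⊃ 0 = 1
u ∨ u = 2/5 ∨ 2/5 = 2/5
(v ⊃ v) ⊃ (u ∨ u) = 1 ⊃ 2/5 = 2/5
¬((v ⊃ v) ⊃ (u ∨ u)) = ¬2/5 = 3/5
((u ∨ u) ∨ u) ∨ ¬((v ⊃ v) ⊃ (u ∨ u)) = 2/5 ∨ 3/5 = 3/5
No assignment yields a value below 3/5, so this is the minimum.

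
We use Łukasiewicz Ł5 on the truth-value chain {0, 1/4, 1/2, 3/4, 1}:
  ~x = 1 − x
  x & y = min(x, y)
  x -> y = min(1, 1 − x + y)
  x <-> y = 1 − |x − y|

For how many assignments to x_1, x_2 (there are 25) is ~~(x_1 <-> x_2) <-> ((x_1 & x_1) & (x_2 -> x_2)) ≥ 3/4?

14

value 1: 7 assignments (counts)
value 3/4: 7 assignments (counts)
value 1/2: 6 assignments
value 1/4: 3 assignments
value 0: 2 assignments
So 14 of the 25 assignments meet the threshold.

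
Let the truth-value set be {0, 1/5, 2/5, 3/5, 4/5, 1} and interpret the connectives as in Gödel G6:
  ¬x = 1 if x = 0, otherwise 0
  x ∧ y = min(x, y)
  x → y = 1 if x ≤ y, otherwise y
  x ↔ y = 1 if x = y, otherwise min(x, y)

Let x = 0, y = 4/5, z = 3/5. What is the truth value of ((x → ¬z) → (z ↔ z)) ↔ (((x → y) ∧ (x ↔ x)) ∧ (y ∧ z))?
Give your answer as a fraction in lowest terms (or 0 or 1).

3/5

¬z = ¬3/5 = 0
x → ¬z = 0 → 0 = 1
z ↔ z = 3/5 ↔ 3/5 = 1
(x → ¬z) → (z ↔ z) = 1 → 1 = 1
x → y = 0 → 4/5 = 1
x ↔ x = 0 ↔ 0 = 1
(x → y) ∧ (x ↔ x) = 1 ∧ 1 = 1
y ∧ z = 4/5 ∧ 3/5 = 3/5
((x → y) ∧ (x ↔ x)) ∧ (y ∧ z) = 1 ∧ 3/5 = 3/5
((x → ¬z) → (z ↔ z)) ↔ (((x → y) ∧ (x ↔ x)) ∧ (y ∧ z)) = 1 ↔ 3/5 = 3/5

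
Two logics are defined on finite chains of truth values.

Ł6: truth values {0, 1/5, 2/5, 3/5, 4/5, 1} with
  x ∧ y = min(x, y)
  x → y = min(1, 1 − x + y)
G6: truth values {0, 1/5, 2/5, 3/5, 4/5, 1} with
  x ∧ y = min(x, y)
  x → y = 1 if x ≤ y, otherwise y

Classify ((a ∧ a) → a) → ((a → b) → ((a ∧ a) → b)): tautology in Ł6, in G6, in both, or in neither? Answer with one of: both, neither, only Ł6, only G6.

In Ł6: every assignment gives 1 — tautology.
In G6: every assignment gives 1 — tautology.

both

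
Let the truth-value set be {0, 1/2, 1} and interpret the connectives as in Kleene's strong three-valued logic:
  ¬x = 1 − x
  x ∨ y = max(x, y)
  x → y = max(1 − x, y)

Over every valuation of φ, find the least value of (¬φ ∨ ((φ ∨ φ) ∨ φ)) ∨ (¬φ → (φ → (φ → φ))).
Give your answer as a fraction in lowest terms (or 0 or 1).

Take φ = 1/2:
¬φ = ¬1/2 = 1/2
φ ∨ φ = 1/2 ∨ 1/2 = 1/2
(φ ∨ φ) ∨ φ = 1/2 ∨ 1/2 = 1/2
¬φ ∨ ((φ ∨ φ) ∨ φ) = 1/2 ∨ 1/2 = 1/2
¬φ = ¬1/2 = 1/2
φ → φ = 1/2 → 1/2 = 1/2
φ → (φ → φ) = 1/2 → 1/2 = 1/2
¬φ → (φ → (φ → φ)) = 1/2 → 1/2 = 1/2
(¬φ ∨ ((φ ∨ φ) ∨ φ)) ∨ (¬φ → (φ → (φ → φ))) = 1/2 ∨ 1/2 = 1/2
No assignment yields a value below 1/2, so this is the minimum.

1/2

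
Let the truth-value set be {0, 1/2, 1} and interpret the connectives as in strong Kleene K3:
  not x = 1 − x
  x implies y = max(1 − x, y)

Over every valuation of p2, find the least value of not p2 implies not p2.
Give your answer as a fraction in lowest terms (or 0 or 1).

Take p2 = 1/2:
not p2 = not 1/2 = 1/2
not p2 = not 1/2 = 1/2
not p2 implies not p2 = 1/2 implies 1/2 = 1/2
No assignment yields a value below 1/2, so this is the minimum.

1/2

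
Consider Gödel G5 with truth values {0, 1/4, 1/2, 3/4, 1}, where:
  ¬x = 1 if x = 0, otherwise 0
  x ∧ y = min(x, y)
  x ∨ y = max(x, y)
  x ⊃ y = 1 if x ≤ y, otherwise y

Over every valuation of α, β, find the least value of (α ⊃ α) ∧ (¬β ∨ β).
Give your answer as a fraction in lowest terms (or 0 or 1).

Take α = 0, β = 1/4:
α ⊃ α = 0 ⊃ 0 = 1
¬β = ¬1/4 = 0
¬β ∨ β = 0 ∨ 1/4 = 1/4
(α ⊃ α) ∧ (¬β ∨ β) = 1 ∧ 1/4 = 1/4
No assignment yields a value below 1/4, so this is the minimum.

1/4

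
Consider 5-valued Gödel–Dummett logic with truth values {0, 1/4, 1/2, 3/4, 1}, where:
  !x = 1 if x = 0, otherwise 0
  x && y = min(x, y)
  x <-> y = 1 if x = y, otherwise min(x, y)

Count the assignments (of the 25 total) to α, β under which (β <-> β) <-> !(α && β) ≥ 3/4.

9

value 1: 9 assignments (counts)
value 0: 16 assignments
So 9 of the 25 assignments meet the threshold.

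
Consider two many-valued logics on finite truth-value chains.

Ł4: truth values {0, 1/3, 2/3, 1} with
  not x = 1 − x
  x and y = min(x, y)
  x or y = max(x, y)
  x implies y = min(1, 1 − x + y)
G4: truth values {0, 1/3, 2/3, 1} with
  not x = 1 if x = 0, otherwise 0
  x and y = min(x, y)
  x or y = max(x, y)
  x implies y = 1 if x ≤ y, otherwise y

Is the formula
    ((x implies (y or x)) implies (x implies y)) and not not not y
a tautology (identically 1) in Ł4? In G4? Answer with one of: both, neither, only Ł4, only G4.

In Ł4: at x = 0, y = 1/3 the value is 2/3 — not a tautology.
In G4: at x = 0, y = 1/3 the value is 0 — not a tautology.

neither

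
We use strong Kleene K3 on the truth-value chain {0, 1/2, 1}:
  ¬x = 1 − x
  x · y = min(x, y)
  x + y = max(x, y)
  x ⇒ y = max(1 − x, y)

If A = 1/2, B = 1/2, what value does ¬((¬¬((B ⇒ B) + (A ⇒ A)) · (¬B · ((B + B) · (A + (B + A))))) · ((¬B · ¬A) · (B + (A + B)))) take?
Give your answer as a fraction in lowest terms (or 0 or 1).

B ⇒ B = 1/2 ⇒ 1/2 = 1/2
A ⇒ A = 1/2 ⇒ 1/2 = 1/2
(B ⇒ B) + (A ⇒ A) = 1/2 + 1/2 = 1/2
¬((B ⇒ B) + (A ⇒ A)) = ¬1/2 = 1/2
¬¬((B ⇒ B) + (A ⇒ A)) = ¬1/2 = 1/2
¬B = ¬1/2 = 1/2
B + B = 1/2 + 1/2 = 1/2
B + A = 1/2 + 1/2 = 1/2
A + (B + A) = 1/2 + 1/2 = 1/2
(B + B) · (A + (B + A)) = 1/2 · 1/2 = 1/2
¬B · ((B + B) · (A + (B + A))) = 1/2 · 1/2 = 1/2
¬¬((B ⇒ B) + (A ⇒ A)) · (¬B · ((B + B) · (A + (B + A)))) = 1/2 · 1/2 = 1/2
¬B = ¬1/2 = 1/2
¬A = ¬1/2 = 1/2
¬B · ¬A = 1/2 · 1/2 = 1/2
A + B = 1/2 + 1/2 = 1/2
B + (A + B) = 1/2 + 1/2 = 1/2
(¬B · ¬A) · (B + (A + B)) = 1/2 · 1/2 = 1/2
(¬¬((B ⇒ B) + (A ⇒ A)) · (¬B · ((B + B) · (A + (B + A))))) · ((¬B · ¬A) · (B + (A + B))) = 1/2 · 1/2 = 1/2
¬((¬¬((B ⇒ B) + (A ⇒ A)) · (¬B · ((B + B) · (A + (B + A))))) · ((¬B · ¬A) · (B + (A + B)))) = ¬1/2 = 1/2

1/2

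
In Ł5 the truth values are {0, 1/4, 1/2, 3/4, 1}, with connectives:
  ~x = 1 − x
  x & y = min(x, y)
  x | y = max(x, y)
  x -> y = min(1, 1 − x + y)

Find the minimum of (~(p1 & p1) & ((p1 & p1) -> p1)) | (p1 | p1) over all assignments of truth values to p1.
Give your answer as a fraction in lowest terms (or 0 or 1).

Take p1 = 1/2:
p1 & p1 = 1/2 & 1/2 = 1/2
~(p1 & p1) = ~1/2 = 1/2
p1 & p1 = 1/2 & 1/2 = 1/2
(p1 & p1) -> p1 = 1/2 -> 1/2 = 1
~(p1 & p1) & ((p1 & p1) -> p1) = 1/2 & 1 = 1/2
p1 | p1 = 1/2 | 1/2 = 1/2
(~(p1 & p1) & ((p1 & p1) -> p1)) | (p1 | p1) = 1/2 | 1/2 = 1/2
No assignment yields a value below 1/2, so this is the minimum.

1/2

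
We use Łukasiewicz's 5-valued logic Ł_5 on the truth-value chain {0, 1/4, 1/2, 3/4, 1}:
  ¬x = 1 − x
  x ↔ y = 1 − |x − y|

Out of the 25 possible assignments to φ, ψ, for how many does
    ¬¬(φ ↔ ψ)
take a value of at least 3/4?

value 1: 5 assignments (counts)
value 3/4: 8 assignments (counts)
value 1/2: 6 assignments
value 1/4: 4 assignments
value 0: 2 assignments
So 13 of the 25 assignments meet the threshold.

13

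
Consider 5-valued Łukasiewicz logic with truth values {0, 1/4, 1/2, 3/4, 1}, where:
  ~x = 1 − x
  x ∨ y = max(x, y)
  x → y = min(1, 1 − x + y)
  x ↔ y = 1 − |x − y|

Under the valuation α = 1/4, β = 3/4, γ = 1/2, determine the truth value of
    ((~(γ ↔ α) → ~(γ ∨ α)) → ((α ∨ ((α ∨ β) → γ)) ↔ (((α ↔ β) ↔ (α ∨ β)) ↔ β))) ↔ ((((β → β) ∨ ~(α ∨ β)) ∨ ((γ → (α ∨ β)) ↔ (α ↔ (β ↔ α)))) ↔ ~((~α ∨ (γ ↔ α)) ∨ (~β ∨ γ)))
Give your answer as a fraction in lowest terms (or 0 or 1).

1/2

γ ↔ α = 1/2 ↔ 1/4 = 3/4
~(γ ↔ α) = ~3/4 = 1/4
γ ∨ α = 1/2 ∨ 1/4 = 1/2
~(γ ∨ α) = ~1/2 = 1/2
~(γ ↔ α) → ~(γ ∨ α) = 1/4 → 1/2 = 1
α ∨ β = 1/4 ∨ 3/4 = 3/4
(α ∨ β) → γ = 3/4 → 1/2 = 3/4
α ∨ ((α ∨ β) → γ) = 1/4 ∨ 3/4 = 3/4
α ↔ β = 1/4 ↔ 3/4 = 1/2
α ∨ β = 1/4 ∨ 3/4 = 3/4
(α ↔ β) ↔ (α ∨ β) = 1/2 ↔ 3/4 = 3/4
((α ↔ β) ↔ (α ∨ β)) ↔ β = 3/4 ↔ 3/4 = 1
(α ∨ ((α ∨ β) → γ)) ↔ (((α ↔ β) ↔ (α ∨ β)) ↔ β) = 3/4 ↔ 1 = 3/4
(~(γ ↔ α) → ~(γ ∨ α)) → ((α ∨ ((α ∨ β) → γ)) ↔ (((α ↔ β) ↔ (α ∨ β)) ↔ β)) = 1 → 3/4 = 3/4
β → β = 3/4 → 3/4 = 1
α ∨ β = 1/4 ∨ 3/4 = 3/4
~(α ∨ β) = ~3/4 = 1/4
(β → β) ∨ ~(α ∨ β) = 1 ∨ 1/4 = 1
α ∨ β = 1/4 ∨ 3/4 = 3/4
γ → (α ∨ β) = 1/2 → 3/4 = 1
β ↔ α = 3/4 ↔ 1/4 = 1/2
α ↔ (β ↔ α) = 1/4 ↔ 1/2 = 3/4
(γ → (α ∨ β)) ↔ (α ↔ (β ↔ α)) = 1 ↔ 3/4 = 3/4
((β → β) ∨ ~(α ∨ β)) ∨ ((γ → (α ∨ β)) ↔ (α ↔ (β ↔ α))) = 1 ∨ 3/4 = 1
~α = ~1/4 = 3/4
γ ↔ α = 1/2 ↔ 1/4 = 3/4
~α ∨ (γ ↔ α) = 3/4 ∨ 3/4 = 3/4
~β = ~3/4 = 1/4
~β ∨ γ = 1/4 ∨ 1/2 = 1/2
(~α ∨ (γ ↔ α)) ∨ (~β ∨ γ) = 3/4 ∨ 1/2 = 3/4
~((~α ∨ (γ ↔ α)) ∨ (~β ∨ γ)) = ~3/4 = 1/4
(((β → β) ∨ ~(α ∨ β)) ∨ ((γ → (α ∨ β)) ↔ (α ↔ (β ↔ α)))) ↔ ~((~α ∨ (γ ↔ α)) ∨ (~β ∨ γ)) = 1 ↔ 1/4 = 1/4
((~(γ ↔ α) → ~(γ ∨ α)) → ((α ∨ ((α ∨ β) → γ)) ↔ (((α ↔ β) ↔ (α ∨ β)) ↔ β))) ↔ ((((β → β) ∨ ~(α ∨ β)) ∨ ((γ → (α ∨ β)) ↔ (α ↔ (β ↔ α)))) ↔ ~((~α ∨ (γ ↔ α)) ∨ (~β ∨ γ))) = 3/4 ↔ 1/4 = 1/2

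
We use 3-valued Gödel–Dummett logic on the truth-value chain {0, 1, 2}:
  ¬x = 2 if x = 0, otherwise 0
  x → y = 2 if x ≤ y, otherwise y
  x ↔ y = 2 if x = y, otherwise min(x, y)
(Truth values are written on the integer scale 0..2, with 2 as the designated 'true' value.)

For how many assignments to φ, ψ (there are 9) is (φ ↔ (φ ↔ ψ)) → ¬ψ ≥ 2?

3

φ = 0, ψ = 0 ↦ 2  ≥
φ = 0, ψ = 1 ↦ 0  <
φ = 0, ψ = 2 ↦ 0  <
φ = 1, ψ = 0 ↦ 2  ≥
φ = 1, ψ = 1 ↦ 0  <
φ = 1, ψ = 2 ↦ 0  <
φ = 2, ψ = 0 ↦ 2  ≥
φ = 2, ψ = 1 ↦ 0  <
φ = 2, ψ = 2 ↦ 0  <
So 3 of the 9 assignments meet the threshold.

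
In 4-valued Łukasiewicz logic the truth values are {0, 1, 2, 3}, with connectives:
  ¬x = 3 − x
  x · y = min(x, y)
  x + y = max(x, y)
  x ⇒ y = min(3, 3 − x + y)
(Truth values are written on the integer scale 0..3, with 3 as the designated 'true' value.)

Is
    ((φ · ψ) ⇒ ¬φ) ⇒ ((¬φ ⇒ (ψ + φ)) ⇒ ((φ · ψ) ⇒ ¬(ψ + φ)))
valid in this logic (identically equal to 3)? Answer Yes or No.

No

Counterexample: take φ = 1, ψ = 3.
φ · ψ = 1 · 3 = 1
¬φ = ¬1 = 2
(φ · ψ) ⇒ ¬φ = 1 ⇒ 2 = 3
¬φ = ¬1 = 2
ψ + φ = 3 + 1 = 3
¬φ ⇒ (ψ + φ) = 2 ⇒ 3 = 3
φ · ψ = 1 · 3 = 1
ψ + φ = 3 + 1 = 3
¬(ψ + φ) = ¬3 = 0
(φ · ψ) ⇒ ¬(ψ + φ) = 1 ⇒ 0 = 2
(¬φ ⇒ (ψ + φ)) ⇒ ((φ · ψ) ⇒ ¬(ψ + φ)) = 3 ⇒ 2 = 2
((φ · ψ) ⇒ ¬φ) ⇒ ((¬φ ⇒ (ψ + φ)) ⇒ ((φ · ψ) ⇒ ¬(ψ + φ))) = 3 ⇒ 2 = 2
This gives 2 ≠ 3.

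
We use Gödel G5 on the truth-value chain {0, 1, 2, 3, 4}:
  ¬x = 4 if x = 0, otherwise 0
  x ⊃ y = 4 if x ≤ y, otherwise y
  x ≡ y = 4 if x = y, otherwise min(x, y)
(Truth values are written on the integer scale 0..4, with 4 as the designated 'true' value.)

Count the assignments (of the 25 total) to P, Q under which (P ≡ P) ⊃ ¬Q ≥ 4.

5

value 4: 5 assignments (counts)
value 0: 20 assignments
So 5 of the 25 assignments meet the threshold.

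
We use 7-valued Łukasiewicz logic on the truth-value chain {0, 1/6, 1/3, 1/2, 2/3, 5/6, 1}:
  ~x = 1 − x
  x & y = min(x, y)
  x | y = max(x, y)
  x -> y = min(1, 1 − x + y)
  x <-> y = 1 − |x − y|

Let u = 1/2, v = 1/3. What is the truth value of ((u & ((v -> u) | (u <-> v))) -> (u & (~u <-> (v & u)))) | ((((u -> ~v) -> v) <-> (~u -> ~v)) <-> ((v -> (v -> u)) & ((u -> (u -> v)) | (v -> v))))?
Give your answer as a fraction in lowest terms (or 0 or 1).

v -> u = 1/3 -> 1/2 = 1
u <-> v = 1/2 <-> 1/3 = 5/6
(v -> u) | (u <-> v) = 1 | 5/6 = 1
u & ((v -> u) | (u <-> v)) = 1/2 & 1 = 1/2
~u = ~1/2 = 1/2
v & u = 1/3 & 1/2 = 1/3
~u <-> (v & u) = 1/2 <-> 1/3 = 5/6
u & (~u <-> (v & u)) = 1/2 & 5/6 = 1/2
(u & ((v -> u) | (u <-> v))) -> (u & (~u <-> (v & u))) = 1/2 -> 1/2 = 1
~v = ~1/3 = 2/3
u -> ~v = 1/2 -> 2/3 = 1
(u -> ~v) -> v = 1 -> 1/3 = 1/3
~u = ~1/2 = 1/2
~v = ~1/3 = 2/3
~u -> ~v = 1/2 -> 2/3 = 1
((u -> ~v) -> v) <-> (~u -> ~v) = 1/3 <-> 1 = 1/3
v -> u = 1/3 -> 1/2 = 1
v -> (v -> u) = 1/3 -> 1 = 1
u -> v = 1/2 -> 1/3 = 5/6
u -> (u -> v) = 1/2 -> 5/6 = 1
v -> v = 1/3 -> 1/3 = 1
(u -> (u -> v)) | (v -> v) = 1 | 1 = 1
(v -> (v -> u)) & ((u -> (u -> v)) | (v -> v)) = 1 & 1 = 1
(((u -> ~v) -> v) <-> (~u -> ~v)) <-> ((v -> (v -> u)) & ((u -> (u -> v)) | (v -> v))) = 1/3 <-> 1 = 1/3
((u & ((v -> u) | (u <-> v))) -> (u & (~u <-> (v & u)))) | ((((u -> ~v) -> v) <-> (~u -> ~v)) <-> ((v -> (v -> u)) & ((u -> (u -> v)) | (v -> v)))) = 1 | 1/3 = 1

1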